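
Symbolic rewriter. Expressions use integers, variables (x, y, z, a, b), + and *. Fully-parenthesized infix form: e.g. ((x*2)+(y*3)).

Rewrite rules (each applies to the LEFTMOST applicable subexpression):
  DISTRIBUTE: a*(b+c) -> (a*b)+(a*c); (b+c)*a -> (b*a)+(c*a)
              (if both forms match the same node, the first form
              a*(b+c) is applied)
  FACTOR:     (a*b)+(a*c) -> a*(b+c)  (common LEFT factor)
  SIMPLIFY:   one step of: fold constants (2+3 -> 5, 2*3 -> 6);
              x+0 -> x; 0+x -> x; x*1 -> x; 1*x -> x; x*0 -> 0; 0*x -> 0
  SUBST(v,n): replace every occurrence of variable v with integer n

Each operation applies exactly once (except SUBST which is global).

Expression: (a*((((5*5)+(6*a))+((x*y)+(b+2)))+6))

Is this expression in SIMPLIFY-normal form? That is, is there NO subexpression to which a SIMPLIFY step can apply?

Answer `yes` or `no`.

Expression: (a*((((5*5)+(6*a))+((x*y)+(b+2)))+6))
Scanning for simplifiable subexpressions (pre-order)...
  at root: (a*((((5*5)+(6*a))+((x*y)+(b+2)))+6)) (not simplifiable)
  at R: ((((5*5)+(6*a))+((x*y)+(b+2)))+6) (not simplifiable)
  at RL: (((5*5)+(6*a))+((x*y)+(b+2))) (not simplifiable)
  at RLL: ((5*5)+(6*a)) (not simplifiable)
  at RLLL: (5*5) (SIMPLIFIABLE)
  at RLLR: (6*a) (not simplifiable)
  at RLR: ((x*y)+(b+2)) (not simplifiable)
  at RLRL: (x*y) (not simplifiable)
  at RLRR: (b+2) (not simplifiable)
Found simplifiable subexpr at path RLLL: (5*5)
One SIMPLIFY step would give: (a*(((25+(6*a))+((x*y)+(b+2)))+6))
-> NOT in normal form.

Answer: no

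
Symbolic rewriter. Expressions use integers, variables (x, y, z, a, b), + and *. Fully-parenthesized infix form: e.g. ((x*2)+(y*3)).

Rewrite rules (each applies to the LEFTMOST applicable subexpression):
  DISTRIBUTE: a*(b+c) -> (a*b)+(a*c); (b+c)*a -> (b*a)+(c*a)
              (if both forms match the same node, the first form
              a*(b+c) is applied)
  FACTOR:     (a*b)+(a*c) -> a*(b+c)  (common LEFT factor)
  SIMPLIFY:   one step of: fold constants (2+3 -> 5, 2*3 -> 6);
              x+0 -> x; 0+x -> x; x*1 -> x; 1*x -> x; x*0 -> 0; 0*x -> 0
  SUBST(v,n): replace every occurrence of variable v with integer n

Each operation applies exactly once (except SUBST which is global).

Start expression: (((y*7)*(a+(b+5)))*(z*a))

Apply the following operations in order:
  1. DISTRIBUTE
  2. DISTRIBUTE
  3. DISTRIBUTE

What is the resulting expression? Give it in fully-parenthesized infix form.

Answer: ((((y*7)*a)*(z*a))+((((y*7)*b)+((y*7)*5))*(z*a)))

Derivation:
Start: (((y*7)*(a+(b+5)))*(z*a))
Apply DISTRIBUTE at L (target: ((y*7)*(a+(b+5)))): (((y*7)*(a+(b+5)))*(z*a)) -> ((((y*7)*a)+((y*7)*(b+5)))*(z*a))
Apply DISTRIBUTE at root (target: ((((y*7)*a)+((y*7)*(b+5)))*(z*a))): ((((y*7)*a)+((y*7)*(b+5)))*(z*a)) -> ((((y*7)*a)*(z*a))+(((y*7)*(b+5))*(z*a)))
Apply DISTRIBUTE at RL (target: ((y*7)*(b+5))): ((((y*7)*a)*(z*a))+(((y*7)*(b+5))*(z*a))) -> ((((y*7)*a)*(z*a))+((((y*7)*b)+((y*7)*5))*(z*a)))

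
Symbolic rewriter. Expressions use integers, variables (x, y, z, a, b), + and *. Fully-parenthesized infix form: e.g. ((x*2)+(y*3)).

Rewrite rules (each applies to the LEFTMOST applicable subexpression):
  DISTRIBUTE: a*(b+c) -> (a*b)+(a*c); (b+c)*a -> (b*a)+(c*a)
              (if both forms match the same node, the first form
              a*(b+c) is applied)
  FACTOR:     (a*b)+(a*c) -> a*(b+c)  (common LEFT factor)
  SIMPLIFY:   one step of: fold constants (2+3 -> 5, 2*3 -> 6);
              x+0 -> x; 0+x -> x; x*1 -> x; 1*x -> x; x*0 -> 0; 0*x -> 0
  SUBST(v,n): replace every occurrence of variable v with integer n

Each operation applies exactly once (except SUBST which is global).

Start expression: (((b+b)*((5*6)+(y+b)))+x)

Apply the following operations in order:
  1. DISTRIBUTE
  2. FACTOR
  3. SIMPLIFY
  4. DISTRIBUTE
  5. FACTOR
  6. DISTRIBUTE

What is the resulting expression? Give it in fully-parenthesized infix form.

Start: (((b+b)*((5*6)+(y+b)))+x)
Apply DISTRIBUTE at L (target: ((b+b)*((5*6)+(y+b)))): (((b+b)*((5*6)+(y+b)))+x) -> ((((b+b)*(5*6))+((b+b)*(y+b)))+x)
Apply FACTOR at L (target: (((b+b)*(5*6))+((b+b)*(y+b)))): ((((b+b)*(5*6))+((b+b)*(y+b)))+x) -> (((b+b)*((5*6)+(y+b)))+x)
Apply SIMPLIFY at LRL (target: (5*6)): (((b+b)*((5*6)+(y+b)))+x) -> (((b+b)*(30+(y+b)))+x)
Apply DISTRIBUTE at L (target: ((b+b)*(30+(y+b)))): (((b+b)*(30+(y+b)))+x) -> ((((b+b)*30)+((b+b)*(y+b)))+x)
Apply FACTOR at L (target: (((b+b)*30)+((b+b)*(y+b)))): ((((b+b)*30)+((b+b)*(y+b)))+x) -> (((b+b)*(30+(y+b)))+x)
Apply DISTRIBUTE at L (target: ((b+b)*(30+(y+b)))): (((b+b)*(30+(y+b)))+x) -> ((((b+b)*30)+((b+b)*(y+b)))+x)

Answer: ((((b+b)*30)+((b+b)*(y+b)))+x)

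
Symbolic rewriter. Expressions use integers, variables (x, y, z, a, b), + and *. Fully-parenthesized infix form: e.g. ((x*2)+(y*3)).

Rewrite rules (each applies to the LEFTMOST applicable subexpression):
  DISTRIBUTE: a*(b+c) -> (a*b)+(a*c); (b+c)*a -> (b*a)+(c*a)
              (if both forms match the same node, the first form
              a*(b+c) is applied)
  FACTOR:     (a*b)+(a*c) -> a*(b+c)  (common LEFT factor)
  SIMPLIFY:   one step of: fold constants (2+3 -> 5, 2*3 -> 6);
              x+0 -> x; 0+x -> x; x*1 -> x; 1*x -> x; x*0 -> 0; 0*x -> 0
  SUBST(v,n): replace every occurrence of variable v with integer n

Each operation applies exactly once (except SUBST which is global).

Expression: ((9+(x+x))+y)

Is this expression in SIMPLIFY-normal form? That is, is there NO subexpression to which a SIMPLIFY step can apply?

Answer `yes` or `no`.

Expression: ((9+(x+x))+y)
Scanning for simplifiable subexpressions (pre-order)...
  at root: ((9+(x+x))+y) (not simplifiable)
  at L: (9+(x+x)) (not simplifiable)
  at LR: (x+x) (not simplifiable)
Result: no simplifiable subexpression found -> normal form.

Answer: yes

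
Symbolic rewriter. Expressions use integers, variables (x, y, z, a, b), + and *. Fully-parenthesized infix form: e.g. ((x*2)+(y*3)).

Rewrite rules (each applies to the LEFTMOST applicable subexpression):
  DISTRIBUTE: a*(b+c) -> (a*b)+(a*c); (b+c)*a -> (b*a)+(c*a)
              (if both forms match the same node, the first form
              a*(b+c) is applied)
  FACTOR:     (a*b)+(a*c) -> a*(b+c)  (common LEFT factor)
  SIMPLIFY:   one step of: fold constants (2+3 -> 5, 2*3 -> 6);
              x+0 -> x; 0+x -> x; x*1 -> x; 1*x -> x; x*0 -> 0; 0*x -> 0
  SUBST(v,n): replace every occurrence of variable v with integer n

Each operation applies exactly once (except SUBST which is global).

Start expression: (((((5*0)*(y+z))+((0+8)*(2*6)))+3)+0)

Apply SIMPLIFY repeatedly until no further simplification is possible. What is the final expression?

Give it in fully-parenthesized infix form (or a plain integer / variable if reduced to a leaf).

Answer: 99

Derivation:
Start: (((((5*0)*(y+z))+((0+8)*(2*6)))+3)+0)
Step 1: at root: (((((5*0)*(y+z))+((0+8)*(2*6)))+3)+0) -> ((((5*0)*(y+z))+((0+8)*(2*6)))+3); overall: (((((5*0)*(y+z))+((0+8)*(2*6)))+3)+0) -> ((((5*0)*(y+z))+((0+8)*(2*6)))+3)
Step 2: at LLL: (5*0) -> 0; overall: ((((5*0)*(y+z))+((0+8)*(2*6)))+3) -> (((0*(y+z))+((0+8)*(2*6)))+3)
Step 3: at LL: (0*(y+z)) -> 0; overall: (((0*(y+z))+((0+8)*(2*6)))+3) -> ((0+((0+8)*(2*6)))+3)
Step 4: at L: (0+((0+8)*(2*6))) -> ((0+8)*(2*6)); overall: ((0+((0+8)*(2*6)))+3) -> (((0+8)*(2*6))+3)
Step 5: at LL: (0+8) -> 8; overall: (((0+8)*(2*6))+3) -> ((8*(2*6))+3)
Step 6: at LR: (2*6) -> 12; overall: ((8*(2*6))+3) -> ((8*12)+3)
Step 7: at L: (8*12) -> 96; overall: ((8*12)+3) -> (96+3)
Step 8: at root: (96+3) -> 99; overall: (96+3) -> 99
Fixed point: 99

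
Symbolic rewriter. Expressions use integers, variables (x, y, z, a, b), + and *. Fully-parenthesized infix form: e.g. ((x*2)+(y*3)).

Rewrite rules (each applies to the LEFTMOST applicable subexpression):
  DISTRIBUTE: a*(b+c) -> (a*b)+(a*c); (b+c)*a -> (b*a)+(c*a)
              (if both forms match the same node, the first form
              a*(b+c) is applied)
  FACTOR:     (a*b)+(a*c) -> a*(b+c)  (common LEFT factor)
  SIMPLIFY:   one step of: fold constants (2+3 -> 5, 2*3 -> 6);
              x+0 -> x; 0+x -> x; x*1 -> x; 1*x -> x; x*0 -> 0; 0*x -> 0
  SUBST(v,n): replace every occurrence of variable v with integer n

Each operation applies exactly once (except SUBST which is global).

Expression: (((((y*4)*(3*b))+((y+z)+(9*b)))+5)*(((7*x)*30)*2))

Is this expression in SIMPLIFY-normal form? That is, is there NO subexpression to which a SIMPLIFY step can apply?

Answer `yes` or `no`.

Expression: (((((y*4)*(3*b))+((y+z)+(9*b)))+5)*(((7*x)*30)*2))
Scanning for simplifiable subexpressions (pre-order)...
  at root: (((((y*4)*(3*b))+((y+z)+(9*b)))+5)*(((7*x)*30)*2)) (not simplifiable)
  at L: ((((y*4)*(3*b))+((y+z)+(9*b)))+5) (not simplifiable)
  at LL: (((y*4)*(3*b))+((y+z)+(9*b))) (not simplifiable)
  at LLL: ((y*4)*(3*b)) (not simplifiable)
  at LLLL: (y*4) (not simplifiable)
  at LLLR: (3*b) (not simplifiable)
  at LLR: ((y+z)+(9*b)) (not simplifiable)
  at LLRL: (y+z) (not simplifiable)
  at LLRR: (9*b) (not simplifiable)
  at R: (((7*x)*30)*2) (not simplifiable)
  at RL: ((7*x)*30) (not simplifiable)
  at RLL: (7*x) (not simplifiable)
Result: no simplifiable subexpression found -> normal form.

Answer: yes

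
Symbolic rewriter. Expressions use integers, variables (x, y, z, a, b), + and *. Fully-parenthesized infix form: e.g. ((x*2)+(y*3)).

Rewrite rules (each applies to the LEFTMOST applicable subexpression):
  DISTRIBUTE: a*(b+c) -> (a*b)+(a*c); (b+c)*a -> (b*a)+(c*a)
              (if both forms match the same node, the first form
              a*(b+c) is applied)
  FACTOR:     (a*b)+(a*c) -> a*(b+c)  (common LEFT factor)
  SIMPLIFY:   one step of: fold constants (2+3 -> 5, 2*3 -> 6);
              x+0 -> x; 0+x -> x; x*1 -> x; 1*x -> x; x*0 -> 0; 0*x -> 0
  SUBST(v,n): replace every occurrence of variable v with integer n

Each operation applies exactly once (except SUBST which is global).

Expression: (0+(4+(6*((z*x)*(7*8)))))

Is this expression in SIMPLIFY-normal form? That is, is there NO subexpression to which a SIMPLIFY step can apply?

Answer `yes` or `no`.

Expression: (0+(4+(6*((z*x)*(7*8)))))
Scanning for simplifiable subexpressions (pre-order)...
  at root: (0+(4+(6*((z*x)*(7*8))))) (SIMPLIFIABLE)
  at R: (4+(6*((z*x)*(7*8)))) (not simplifiable)
  at RR: (6*((z*x)*(7*8))) (not simplifiable)
  at RRR: ((z*x)*(7*8)) (not simplifiable)
  at RRRL: (z*x) (not simplifiable)
  at RRRR: (7*8) (SIMPLIFIABLE)
Found simplifiable subexpr at path root: (0+(4+(6*((z*x)*(7*8)))))
One SIMPLIFY step would give: (4+(6*((z*x)*(7*8))))
-> NOT in normal form.

Answer: no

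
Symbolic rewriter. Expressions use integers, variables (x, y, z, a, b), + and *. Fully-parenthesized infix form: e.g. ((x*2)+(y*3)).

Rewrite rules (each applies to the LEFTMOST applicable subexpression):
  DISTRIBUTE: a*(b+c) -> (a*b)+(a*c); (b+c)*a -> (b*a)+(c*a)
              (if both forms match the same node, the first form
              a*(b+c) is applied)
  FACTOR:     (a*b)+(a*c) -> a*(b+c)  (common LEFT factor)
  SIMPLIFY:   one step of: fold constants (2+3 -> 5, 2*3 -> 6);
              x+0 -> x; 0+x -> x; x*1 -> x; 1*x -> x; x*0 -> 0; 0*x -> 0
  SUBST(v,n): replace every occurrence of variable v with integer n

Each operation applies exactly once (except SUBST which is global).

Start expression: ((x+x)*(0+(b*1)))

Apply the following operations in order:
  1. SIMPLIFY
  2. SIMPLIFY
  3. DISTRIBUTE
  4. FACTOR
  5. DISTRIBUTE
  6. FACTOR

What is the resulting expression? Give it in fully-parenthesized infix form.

Answer: (x*(b+b))

Derivation:
Start: ((x+x)*(0+(b*1)))
Apply SIMPLIFY at R (target: (0+(b*1))): ((x+x)*(0+(b*1))) -> ((x+x)*(b*1))
Apply SIMPLIFY at R (target: (b*1)): ((x+x)*(b*1)) -> ((x+x)*b)
Apply DISTRIBUTE at root (target: ((x+x)*b)): ((x+x)*b) -> ((x*b)+(x*b))
Apply FACTOR at root (target: ((x*b)+(x*b))): ((x*b)+(x*b)) -> (x*(b+b))
Apply DISTRIBUTE at root (target: (x*(b+b))): (x*(b+b)) -> ((x*b)+(x*b))
Apply FACTOR at root (target: ((x*b)+(x*b))): ((x*b)+(x*b)) -> (x*(b+b))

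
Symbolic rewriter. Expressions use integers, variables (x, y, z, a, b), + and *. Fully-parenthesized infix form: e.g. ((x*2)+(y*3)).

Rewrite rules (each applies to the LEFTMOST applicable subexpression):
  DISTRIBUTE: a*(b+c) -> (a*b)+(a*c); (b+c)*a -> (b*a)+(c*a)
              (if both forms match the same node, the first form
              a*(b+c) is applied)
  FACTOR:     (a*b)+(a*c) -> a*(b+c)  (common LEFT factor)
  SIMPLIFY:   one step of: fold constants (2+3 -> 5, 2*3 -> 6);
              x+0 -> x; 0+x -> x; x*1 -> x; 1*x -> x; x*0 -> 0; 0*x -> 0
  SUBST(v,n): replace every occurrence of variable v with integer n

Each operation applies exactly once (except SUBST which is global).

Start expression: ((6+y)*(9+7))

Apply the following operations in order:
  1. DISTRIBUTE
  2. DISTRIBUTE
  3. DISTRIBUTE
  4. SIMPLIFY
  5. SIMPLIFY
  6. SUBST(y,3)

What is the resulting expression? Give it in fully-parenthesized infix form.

Start: ((6+y)*(9+7))
Apply DISTRIBUTE at root (target: ((6+y)*(9+7))): ((6+y)*(9+7)) -> (((6+y)*9)+((6+y)*7))
Apply DISTRIBUTE at L (target: ((6+y)*9)): (((6+y)*9)+((6+y)*7)) -> (((6*9)+(y*9))+((6+y)*7))
Apply DISTRIBUTE at R (target: ((6+y)*7)): (((6*9)+(y*9))+((6+y)*7)) -> (((6*9)+(y*9))+((6*7)+(y*7)))
Apply SIMPLIFY at LL (target: (6*9)): (((6*9)+(y*9))+((6*7)+(y*7))) -> ((54+(y*9))+((6*7)+(y*7)))
Apply SIMPLIFY at RL (target: (6*7)): ((54+(y*9))+((6*7)+(y*7))) -> ((54+(y*9))+(42+(y*7)))
Apply SUBST(y,3): ((54+(y*9))+(42+(y*7))) -> ((54+(3*9))+(42+(3*7)))

Answer: ((54+(3*9))+(42+(3*7)))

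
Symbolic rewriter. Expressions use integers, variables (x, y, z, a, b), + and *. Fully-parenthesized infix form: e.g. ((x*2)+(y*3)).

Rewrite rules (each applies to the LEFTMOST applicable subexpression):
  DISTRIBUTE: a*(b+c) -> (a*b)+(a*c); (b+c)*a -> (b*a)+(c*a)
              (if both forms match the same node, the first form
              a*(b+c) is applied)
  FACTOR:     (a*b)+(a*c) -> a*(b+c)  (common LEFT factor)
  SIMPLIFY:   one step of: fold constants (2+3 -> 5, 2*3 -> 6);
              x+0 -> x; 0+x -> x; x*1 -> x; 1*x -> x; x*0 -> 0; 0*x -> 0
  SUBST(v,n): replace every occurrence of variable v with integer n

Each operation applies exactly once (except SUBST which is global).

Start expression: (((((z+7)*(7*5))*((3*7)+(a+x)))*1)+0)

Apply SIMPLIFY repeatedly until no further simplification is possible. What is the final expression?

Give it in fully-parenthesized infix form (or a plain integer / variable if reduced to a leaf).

Answer: (((z+7)*35)*(21+(a+x)))

Derivation:
Start: (((((z+7)*(7*5))*((3*7)+(a+x)))*1)+0)
Step 1: at root: (((((z+7)*(7*5))*((3*7)+(a+x)))*1)+0) -> ((((z+7)*(7*5))*((3*7)+(a+x)))*1); overall: (((((z+7)*(7*5))*((3*7)+(a+x)))*1)+0) -> ((((z+7)*(7*5))*((3*7)+(a+x)))*1)
Step 2: at root: ((((z+7)*(7*5))*((3*7)+(a+x)))*1) -> (((z+7)*(7*5))*((3*7)+(a+x))); overall: ((((z+7)*(7*5))*((3*7)+(a+x)))*1) -> (((z+7)*(7*5))*((3*7)+(a+x)))
Step 3: at LR: (7*5) -> 35; overall: (((z+7)*(7*5))*((3*7)+(a+x))) -> (((z+7)*35)*((3*7)+(a+x)))
Step 4: at RL: (3*7) -> 21; overall: (((z+7)*35)*((3*7)+(a+x))) -> (((z+7)*35)*(21+(a+x)))
Fixed point: (((z+7)*35)*(21+(a+x)))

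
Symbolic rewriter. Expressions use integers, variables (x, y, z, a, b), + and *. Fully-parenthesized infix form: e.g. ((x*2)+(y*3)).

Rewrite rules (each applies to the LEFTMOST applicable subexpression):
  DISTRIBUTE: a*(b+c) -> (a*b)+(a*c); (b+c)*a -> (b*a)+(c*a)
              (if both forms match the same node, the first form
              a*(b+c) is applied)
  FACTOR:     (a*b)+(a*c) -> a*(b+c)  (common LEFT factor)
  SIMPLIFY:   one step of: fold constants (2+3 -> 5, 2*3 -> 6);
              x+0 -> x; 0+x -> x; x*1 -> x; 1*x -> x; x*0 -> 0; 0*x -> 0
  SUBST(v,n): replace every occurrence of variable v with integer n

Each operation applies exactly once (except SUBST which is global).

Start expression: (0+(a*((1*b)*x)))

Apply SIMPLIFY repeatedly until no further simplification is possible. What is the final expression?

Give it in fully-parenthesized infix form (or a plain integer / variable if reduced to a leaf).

Start: (0+(a*((1*b)*x)))
Step 1: at root: (0+(a*((1*b)*x))) -> (a*((1*b)*x)); overall: (0+(a*((1*b)*x))) -> (a*((1*b)*x))
Step 2: at RL: (1*b) -> b; overall: (a*((1*b)*x)) -> (a*(b*x))
Fixed point: (a*(b*x))

Answer: (a*(b*x))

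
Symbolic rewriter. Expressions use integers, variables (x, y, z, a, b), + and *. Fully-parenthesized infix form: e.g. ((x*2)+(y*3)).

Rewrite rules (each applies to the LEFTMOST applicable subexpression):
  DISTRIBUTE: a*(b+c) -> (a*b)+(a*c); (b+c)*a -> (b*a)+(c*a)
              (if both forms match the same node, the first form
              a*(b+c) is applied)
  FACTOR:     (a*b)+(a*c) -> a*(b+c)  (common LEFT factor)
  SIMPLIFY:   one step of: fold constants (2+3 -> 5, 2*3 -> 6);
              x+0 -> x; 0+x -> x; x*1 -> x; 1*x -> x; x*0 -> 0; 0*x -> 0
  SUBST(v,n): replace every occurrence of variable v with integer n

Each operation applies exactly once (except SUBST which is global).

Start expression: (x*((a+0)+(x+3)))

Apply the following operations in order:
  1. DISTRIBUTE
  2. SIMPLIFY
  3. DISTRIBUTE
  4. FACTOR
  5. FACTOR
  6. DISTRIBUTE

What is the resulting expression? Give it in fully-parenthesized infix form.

Start: (x*((a+0)+(x+3)))
Apply DISTRIBUTE at root (target: (x*((a+0)+(x+3)))): (x*((a+0)+(x+3))) -> ((x*(a+0))+(x*(x+3)))
Apply SIMPLIFY at LR (target: (a+0)): ((x*(a+0))+(x*(x+3))) -> ((x*a)+(x*(x+3)))
Apply DISTRIBUTE at R (target: (x*(x+3))): ((x*a)+(x*(x+3))) -> ((x*a)+((x*x)+(x*3)))
Apply FACTOR at R (target: ((x*x)+(x*3))): ((x*a)+((x*x)+(x*3))) -> ((x*a)+(x*(x+3)))
Apply FACTOR at root (target: ((x*a)+(x*(x+3)))): ((x*a)+(x*(x+3))) -> (x*(a+(x+3)))
Apply DISTRIBUTE at root (target: (x*(a+(x+3)))): (x*(a+(x+3))) -> ((x*a)+(x*(x+3)))

Answer: ((x*a)+(x*(x+3)))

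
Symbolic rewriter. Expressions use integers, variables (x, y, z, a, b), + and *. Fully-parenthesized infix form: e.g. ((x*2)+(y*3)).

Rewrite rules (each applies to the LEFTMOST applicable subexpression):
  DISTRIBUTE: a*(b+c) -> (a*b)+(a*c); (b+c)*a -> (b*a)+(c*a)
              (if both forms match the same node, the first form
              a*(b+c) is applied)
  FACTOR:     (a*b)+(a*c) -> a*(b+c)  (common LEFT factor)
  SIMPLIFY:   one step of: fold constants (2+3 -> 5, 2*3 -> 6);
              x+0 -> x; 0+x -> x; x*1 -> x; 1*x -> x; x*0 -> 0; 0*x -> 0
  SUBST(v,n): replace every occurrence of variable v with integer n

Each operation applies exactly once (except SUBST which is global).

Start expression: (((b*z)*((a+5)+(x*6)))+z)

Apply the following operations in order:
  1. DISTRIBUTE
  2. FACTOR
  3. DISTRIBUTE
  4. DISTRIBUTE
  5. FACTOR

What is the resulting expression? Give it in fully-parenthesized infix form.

Start: (((b*z)*((a+5)+(x*6)))+z)
Apply DISTRIBUTE at L (target: ((b*z)*((a+5)+(x*6)))): (((b*z)*((a+5)+(x*6)))+z) -> ((((b*z)*(a+5))+((b*z)*(x*6)))+z)
Apply FACTOR at L (target: (((b*z)*(a+5))+((b*z)*(x*6)))): ((((b*z)*(a+5))+((b*z)*(x*6)))+z) -> (((b*z)*((a+5)+(x*6)))+z)
Apply DISTRIBUTE at L (target: ((b*z)*((a+5)+(x*6)))): (((b*z)*((a+5)+(x*6)))+z) -> ((((b*z)*(a+5))+((b*z)*(x*6)))+z)
Apply DISTRIBUTE at LL (target: ((b*z)*(a+5))): ((((b*z)*(a+5))+((b*z)*(x*6)))+z) -> (((((b*z)*a)+((b*z)*5))+((b*z)*(x*6)))+z)
Apply FACTOR at LL (target: (((b*z)*a)+((b*z)*5))): (((((b*z)*a)+((b*z)*5))+((b*z)*(x*6)))+z) -> ((((b*z)*(a+5))+((b*z)*(x*6)))+z)

Answer: ((((b*z)*(a+5))+((b*z)*(x*6)))+z)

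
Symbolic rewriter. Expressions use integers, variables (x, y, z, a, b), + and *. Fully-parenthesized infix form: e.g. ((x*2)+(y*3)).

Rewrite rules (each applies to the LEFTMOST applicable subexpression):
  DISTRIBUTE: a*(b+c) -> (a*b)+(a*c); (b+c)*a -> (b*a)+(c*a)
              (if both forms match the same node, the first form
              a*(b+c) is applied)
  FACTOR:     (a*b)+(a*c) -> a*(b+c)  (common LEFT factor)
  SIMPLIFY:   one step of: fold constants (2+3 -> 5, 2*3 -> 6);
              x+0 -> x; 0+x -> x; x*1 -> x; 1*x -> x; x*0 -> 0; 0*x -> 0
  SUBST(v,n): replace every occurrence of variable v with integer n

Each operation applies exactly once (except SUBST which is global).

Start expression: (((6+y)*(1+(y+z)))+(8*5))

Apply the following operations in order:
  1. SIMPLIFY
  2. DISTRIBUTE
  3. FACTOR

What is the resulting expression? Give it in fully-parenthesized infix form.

Answer: (((6+y)*(1+(y+z)))+40)

Derivation:
Start: (((6+y)*(1+(y+z)))+(8*5))
Apply SIMPLIFY at R (target: (8*5)): (((6+y)*(1+(y+z)))+(8*5)) -> (((6+y)*(1+(y+z)))+40)
Apply DISTRIBUTE at L (target: ((6+y)*(1+(y+z)))): (((6+y)*(1+(y+z)))+40) -> ((((6+y)*1)+((6+y)*(y+z)))+40)
Apply FACTOR at L (target: (((6+y)*1)+((6+y)*(y+z)))): ((((6+y)*1)+((6+y)*(y+z)))+40) -> (((6+y)*(1+(y+z)))+40)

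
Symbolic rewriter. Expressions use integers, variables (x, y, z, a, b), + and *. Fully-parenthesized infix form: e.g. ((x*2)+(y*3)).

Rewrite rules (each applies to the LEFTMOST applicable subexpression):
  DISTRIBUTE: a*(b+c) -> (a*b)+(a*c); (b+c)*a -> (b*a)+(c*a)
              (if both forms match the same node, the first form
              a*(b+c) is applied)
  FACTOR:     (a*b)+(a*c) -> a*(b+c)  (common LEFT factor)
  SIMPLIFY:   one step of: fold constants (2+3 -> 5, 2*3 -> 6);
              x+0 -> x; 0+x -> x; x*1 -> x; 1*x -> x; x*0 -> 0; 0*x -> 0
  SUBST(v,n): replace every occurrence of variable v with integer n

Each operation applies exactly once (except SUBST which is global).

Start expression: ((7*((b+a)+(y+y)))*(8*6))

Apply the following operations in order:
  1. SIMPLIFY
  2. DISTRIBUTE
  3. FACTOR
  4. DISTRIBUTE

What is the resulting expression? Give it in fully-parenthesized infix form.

Answer: (((7*(b+a))+(7*(y+y)))*48)

Derivation:
Start: ((7*((b+a)+(y+y)))*(8*6))
Apply SIMPLIFY at R (target: (8*6)): ((7*((b+a)+(y+y)))*(8*6)) -> ((7*((b+a)+(y+y)))*48)
Apply DISTRIBUTE at L (target: (7*((b+a)+(y+y)))): ((7*((b+a)+(y+y)))*48) -> (((7*(b+a))+(7*(y+y)))*48)
Apply FACTOR at L (target: ((7*(b+a))+(7*(y+y)))): (((7*(b+a))+(7*(y+y)))*48) -> ((7*((b+a)+(y+y)))*48)
Apply DISTRIBUTE at L (target: (7*((b+a)+(y+y)))): ((7*((b+a)+(y+y)))*48) -> (((7*(b+a))+(7*(y+y)))*48)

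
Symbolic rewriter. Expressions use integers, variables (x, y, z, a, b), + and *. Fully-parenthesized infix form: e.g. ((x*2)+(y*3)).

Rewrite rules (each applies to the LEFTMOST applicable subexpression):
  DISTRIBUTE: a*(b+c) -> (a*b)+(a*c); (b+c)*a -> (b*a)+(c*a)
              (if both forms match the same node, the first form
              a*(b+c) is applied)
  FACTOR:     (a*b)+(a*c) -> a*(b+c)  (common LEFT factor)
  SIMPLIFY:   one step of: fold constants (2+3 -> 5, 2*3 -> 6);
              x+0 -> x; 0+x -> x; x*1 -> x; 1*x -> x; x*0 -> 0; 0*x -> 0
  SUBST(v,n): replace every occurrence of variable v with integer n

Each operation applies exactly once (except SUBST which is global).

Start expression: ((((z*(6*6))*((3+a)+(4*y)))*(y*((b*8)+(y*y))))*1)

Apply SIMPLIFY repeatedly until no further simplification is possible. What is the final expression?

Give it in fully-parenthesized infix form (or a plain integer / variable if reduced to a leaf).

Answer: (((z*36)*((3+a)+(4*y)))*(y*((b*8)+(y*y))))

Derivation:
Start: ((((z*(6*6))*((3+a)+(4*y)))*(y*((b*8)+(y*y))))*1)
Step 1: at root: ((((z*(6*6))*((3+a)+(4*y)))*(y*((b*8)+(y*y))))*1) -> (((z*(6*6))*((3+a)+(4*y)))*(y*((b*8)+(y*y)))); overall: ((((z*(6*6))*((3+a)+(4*y)))*(y*((b*8)+(y*y))))*1) -> (((z*(6*6))*((3+a)+(4*y)))*(y*((b*8)+(y*y))))
Step 2: at LLR: (6*6) -> 36; overall: (((z*(6*6))*((3+a)+(4*y)))*(y*((b*8)+(y*y)))) -> (((z*36)*((3+a)+(4*y)))*(y*((b*8)+(y*y))))
Fixed point: (((z*36)*((3+a)+(4*y)))*(y*((b*8)+(y*y))))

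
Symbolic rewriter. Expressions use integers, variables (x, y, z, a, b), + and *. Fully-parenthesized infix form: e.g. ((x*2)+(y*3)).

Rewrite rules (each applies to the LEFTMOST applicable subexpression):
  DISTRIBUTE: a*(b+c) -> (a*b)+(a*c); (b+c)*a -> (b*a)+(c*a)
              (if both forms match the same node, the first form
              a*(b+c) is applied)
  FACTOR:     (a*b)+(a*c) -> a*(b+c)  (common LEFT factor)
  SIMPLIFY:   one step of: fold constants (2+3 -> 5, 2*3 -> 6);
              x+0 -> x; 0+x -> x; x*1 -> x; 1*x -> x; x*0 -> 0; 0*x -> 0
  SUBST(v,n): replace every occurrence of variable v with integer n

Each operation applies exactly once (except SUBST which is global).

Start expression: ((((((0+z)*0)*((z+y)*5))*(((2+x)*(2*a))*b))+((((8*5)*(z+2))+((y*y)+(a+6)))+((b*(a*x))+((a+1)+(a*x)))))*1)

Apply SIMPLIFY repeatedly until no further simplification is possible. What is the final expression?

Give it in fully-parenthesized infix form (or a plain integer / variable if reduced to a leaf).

Start: ((((((0+z)*0)*((z+y)*5))*(((2+x)*(2*a))*b))+((((8*5)*(z+2))+((y*y)+(a+6)))+((b*(a*x))+((a+1)+(a*x)))))*1)
Step 1: at root: ((((((0+z)*0)*((z+y)*5))*(((2+x)*(2*a))*b))+((((8*5)*(z+2))+((y*y)+(a+6)))+((b*(a*x))+((a+1)+(a*x)))))*1) -> (((((0+z)*0)*((z+y)*5))*(((2+x)*(2*a))*b))+((((8*5)*(z+2))+((y*y)+(a+6)))+((b*(a*x))+((a+1)+(a*x))))); overall: ((((((0+z)*0)*((z+y)*5))*(((2+x)*(2*a))*b))+((((8*5)*(z+2))+((y*y)+(a+6)))+((b*(a*x))+((a+1)+(a*x)))))*1) -> (((((0+z)*0)*((z+y)*5))*(((2+x)*(2*a))*b))+((((8*5)*(z+2))+((y*y)+(a+6)))+((b*(a*x))+((a+1)+(a*x)))))
Step 2: at LLL: ((0+z)*0) -> 0; overall: (((((0+z)*0)*((z+y)*5))*(((2+x)*(2*a))*b))+((((8*5)*(z+2))+((y*y)+(a+6)))+((b*(a*x))+((a+1)+(a*x))))) -> (((0*((z+y)*5))*(((2+x)*(2*a))*b))+((((8*5)*(z+2))+((y*y)+(a+6)))+((b*(a*x))+((a+1)+(a*x)))))
Step 3: at LL: (0*((z+y)*5)) -> 0; overall: (((0*((z+y)*5))*(((2+x)*(2*a))*b))+((((8*5)*(z+2))+((y*y)+(a+6)))+((b*(a*x))+((a+1)+(a*x))))) -> ((0*(((2+x)*(2*a))*b))+((((8*5)*(z+2))+((y*y)+(a+6)))+((b*(a*x))+((a+1)+(a*x)))))
Step 4: at L: (0*(((2+x)*(2*a))*b)) -> 0; overall: ((0*(((2+x)*(2*a))*b))+((((8*5)*(z+2))+((y*y)+(a+6)))+((b*(a*x))+((a+1)+(a*x))))) -> (0+((((8*5)*(z+2))+((y*y)+(a+6)))+((b*(a*x))+((a+1)+(a*x)))))
Step 5: at root: (0+((((8*5)*(z+2))+((y*y)+(a+6)))+((b*(a*x))+((a+1)+(a*x))))) -> ((((8*5)*(z+2))+((y*y)+(a+6)))+((b*(a*x))+((a+1)+(a*x)))); overall: (0+((((8*5)*(z+2))+((y*y)+(a+6)))+((b*(a*x))+((a+1)+(a*x))))) -> ((((8*5)*(z+2))+((y*y)+(a+6)))+((b*(a*x))+((a+1)+(a*x))))
Step 6: at LLL: (8*5) -> 40; overall: ((((8*5)*(z+2))+((y*y)+(a+6)))+((b*(a*x))+((a+1)+(a*x)))) -> (((40*(z+2))+((y*y)+(a+6)))+((b*(a*x))+((a+1)+(a*x))))
Fixed point: (((40*(z+2))+((y*y)+(a+6)))+((b*(a*x))+((a+1)+(a*x))))

Answer: (((40*(z+2))+((y*y)+(a+6)))+((b*(a*x))+((a+1)+(a*x))))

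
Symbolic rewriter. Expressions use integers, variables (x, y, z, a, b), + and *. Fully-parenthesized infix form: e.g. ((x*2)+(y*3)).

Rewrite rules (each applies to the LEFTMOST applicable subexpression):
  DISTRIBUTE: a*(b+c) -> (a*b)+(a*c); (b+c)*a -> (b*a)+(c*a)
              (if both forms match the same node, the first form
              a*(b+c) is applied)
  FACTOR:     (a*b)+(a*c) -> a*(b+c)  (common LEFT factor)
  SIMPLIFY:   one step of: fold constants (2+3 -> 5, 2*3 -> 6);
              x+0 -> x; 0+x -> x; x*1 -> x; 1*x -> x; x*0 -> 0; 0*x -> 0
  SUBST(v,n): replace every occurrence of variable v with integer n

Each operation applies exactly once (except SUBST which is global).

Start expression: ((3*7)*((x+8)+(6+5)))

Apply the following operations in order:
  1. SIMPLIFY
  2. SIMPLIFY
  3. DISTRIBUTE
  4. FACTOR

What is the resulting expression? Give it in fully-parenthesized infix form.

Answer: (21*((x+8)+11))

Derivation:
Start: ((3*7)*((x+8)+(6+5)))
Apply SIMPLIFY at L (target: (3*7)): ((3*7)*((x+8)+(6+5))) -> (21*((x+8)+(6+5)))
Apply SIMPLIFY at RR (target: (6+5)): (21*((x+8)+(6+5))) -> (21*((x+8)+11))
Apply DISTRIBUTE at root (target: (21*((x+8)+11))): (21*((x+8)+11)) -> ((21*(x+8))+(21*11))
Apply FACTOR at root (target: ((21*(x+8))+(21*11))): ((21*(x+8))+(21*11)) -> (21*((x+8)+11))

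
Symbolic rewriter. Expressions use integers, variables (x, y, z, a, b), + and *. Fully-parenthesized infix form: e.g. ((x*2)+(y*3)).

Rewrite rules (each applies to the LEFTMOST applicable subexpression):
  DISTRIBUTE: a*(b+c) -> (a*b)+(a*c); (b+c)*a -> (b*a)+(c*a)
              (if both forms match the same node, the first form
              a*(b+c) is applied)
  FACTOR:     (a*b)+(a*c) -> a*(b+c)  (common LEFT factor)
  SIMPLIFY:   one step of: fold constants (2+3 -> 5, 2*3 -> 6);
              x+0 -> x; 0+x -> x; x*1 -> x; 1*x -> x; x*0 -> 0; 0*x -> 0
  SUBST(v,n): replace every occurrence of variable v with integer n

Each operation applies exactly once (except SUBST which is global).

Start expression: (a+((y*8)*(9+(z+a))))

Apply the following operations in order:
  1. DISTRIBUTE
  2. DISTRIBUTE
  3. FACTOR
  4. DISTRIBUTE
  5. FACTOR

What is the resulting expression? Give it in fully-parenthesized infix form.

Start: (a+((y*8)*(9+(z+a))))
Apply DISTRIBUTE at R (target: ((y*8)*(9+(z+a)))): (a+((y*8)*(9+(z+a)))) -> (a+(((y*8)*9)+((y*8)*(z+a))))
Apply DISTRIBUTE at RR (target: ((y*8)*(z+a))): (a+(((y*8)*9)+((y*8)*(z+a)))) -> (a+(((y*8)*9)+(((y*8)*z)+((y*8)*a))))
Apply FACTOR at RR (target: (((y*8)*z)+((y*8)*a))): (a+(((y*8)*9)+(((y*8)*z)+((y*8)*a)))) -> (a+(((y*8)*9)+((y*8)*(z+a))))
Apply DISTRIBUTE at RR (target: ((y*8)*(z+a))): (a+(((y*8)*9)+((y*8)*(z+a)))) -> (a+(((y*8)*9)+(((y*8)*z)+((y*8)*a))))
Apply FACTOR at RR (target: (((y*8)*z)+((y*8)*a))): (a+(((y*8)*9)+(((y*8)*z)+((y*8)*a)))) -> (a+(((y*8)*9)+((y*8)*(z+a))))

Answer: (a+(((y*8)*9)+((y*8)*(z+a))))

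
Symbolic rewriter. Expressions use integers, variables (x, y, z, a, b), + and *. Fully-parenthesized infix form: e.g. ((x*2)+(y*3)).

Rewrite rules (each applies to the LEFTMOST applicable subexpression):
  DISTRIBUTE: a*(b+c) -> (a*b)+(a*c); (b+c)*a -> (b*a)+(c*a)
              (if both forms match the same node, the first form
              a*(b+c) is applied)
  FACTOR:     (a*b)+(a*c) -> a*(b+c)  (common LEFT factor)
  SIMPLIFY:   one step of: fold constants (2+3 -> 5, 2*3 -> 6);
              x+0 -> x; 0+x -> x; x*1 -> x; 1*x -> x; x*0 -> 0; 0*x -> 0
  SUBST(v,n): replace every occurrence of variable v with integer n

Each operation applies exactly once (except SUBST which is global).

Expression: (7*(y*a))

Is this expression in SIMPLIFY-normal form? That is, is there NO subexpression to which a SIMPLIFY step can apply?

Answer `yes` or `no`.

Answer: yes

Derivation:
Expression: (7*(y*a))
Scanning for simplifiable subexpressions (pre-order)...
  at root: (7*(y*a)) (not simplifiable)
  at R: (y*a) (not simplifiable)
Result: no simplifiable subexpression found -> normal form.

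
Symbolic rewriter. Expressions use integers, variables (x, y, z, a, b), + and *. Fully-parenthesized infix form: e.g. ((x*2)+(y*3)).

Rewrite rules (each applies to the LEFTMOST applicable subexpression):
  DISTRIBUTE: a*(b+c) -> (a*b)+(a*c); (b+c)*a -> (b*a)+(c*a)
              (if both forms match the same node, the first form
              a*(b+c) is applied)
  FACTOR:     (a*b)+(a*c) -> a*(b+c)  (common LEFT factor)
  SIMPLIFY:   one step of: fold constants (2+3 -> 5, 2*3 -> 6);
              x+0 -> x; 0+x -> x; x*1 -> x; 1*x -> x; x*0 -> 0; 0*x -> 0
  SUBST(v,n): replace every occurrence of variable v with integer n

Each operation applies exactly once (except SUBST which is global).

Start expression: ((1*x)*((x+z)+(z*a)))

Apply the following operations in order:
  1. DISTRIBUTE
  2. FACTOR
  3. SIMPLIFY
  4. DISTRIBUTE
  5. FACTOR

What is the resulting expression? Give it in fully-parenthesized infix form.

Start: ((1*x)*((x+z)+(z*a)))
Apply DISTRIBUTE at root (target: ((1*x)*((x+z)+(z*a)))): ((1*x)*((x+z)+(z*a))) -> (((1*x)*(x+z))+((1*x)*(z*a)))
Apply FACTOR at root (target: (((1*x)*(x+z))+((1*x)*(z*a)))): (((1*x)*(x+z))+((1*x)*(z*a))) -> ((1*x)*((x+z)+(z*a)))
Apply SIMPLIFY at L (target: (1*x)): ((1*x)*((x+z)+(z*a))) -> (x*((x+z)+(z*a)))
Apply DISTRIBUTE at root (target: (x*((x+z)+(z*a)))): (x*((x+z)+(z*a))) -> ((x*(x+z))+(x*(z*a)))
Apply FACTOR at root (target: ((x*(x+z))+(x*(z*a)))): ((x*(x+z))+(x*(z*a))) -> (x*((x+z)+(z*a)))

Answer: (x*((x+z)+(z*a)))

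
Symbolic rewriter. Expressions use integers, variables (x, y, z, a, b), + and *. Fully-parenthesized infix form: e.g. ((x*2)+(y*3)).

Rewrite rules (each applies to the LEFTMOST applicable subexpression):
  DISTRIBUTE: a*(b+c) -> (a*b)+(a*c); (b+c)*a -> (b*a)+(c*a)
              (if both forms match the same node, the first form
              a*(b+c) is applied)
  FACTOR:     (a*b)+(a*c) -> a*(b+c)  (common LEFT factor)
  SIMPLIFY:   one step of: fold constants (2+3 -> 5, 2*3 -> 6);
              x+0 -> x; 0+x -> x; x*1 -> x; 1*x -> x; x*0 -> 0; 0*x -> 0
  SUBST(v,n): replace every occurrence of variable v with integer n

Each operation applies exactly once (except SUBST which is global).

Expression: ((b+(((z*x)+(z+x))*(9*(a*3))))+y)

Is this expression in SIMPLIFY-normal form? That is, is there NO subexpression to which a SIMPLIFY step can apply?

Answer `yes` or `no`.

Expression: ((b+(((z*x)+(z+x))*(9*(a*3))))+y)
Scanning for simplifiable subexpressions (pre-order)...
  at root: ((b+(((z*x)+(z+x))*(9*(a*3))))+y) (not simplifiable)
  at L: (b+(((z*x)+(z+x))*(9*(a*3)))) (not simplifiable)
  at LR: (((z*x)+(z+x))*(9*(a*3))) (not simplifiable)
  at LRL: ((z*x)+(z+x)) (not simplifiable)
  at LRLL: (z*x) (not simplifiable)
  at LRLR: (z+x) (not simplifiable)
  at LRR: (9*(a*3)) (not simplifiable)
  at LRRR: (a*3) (not simplifiable)
Result: no simplifiable subexpression found -> normal form.

Answer: yes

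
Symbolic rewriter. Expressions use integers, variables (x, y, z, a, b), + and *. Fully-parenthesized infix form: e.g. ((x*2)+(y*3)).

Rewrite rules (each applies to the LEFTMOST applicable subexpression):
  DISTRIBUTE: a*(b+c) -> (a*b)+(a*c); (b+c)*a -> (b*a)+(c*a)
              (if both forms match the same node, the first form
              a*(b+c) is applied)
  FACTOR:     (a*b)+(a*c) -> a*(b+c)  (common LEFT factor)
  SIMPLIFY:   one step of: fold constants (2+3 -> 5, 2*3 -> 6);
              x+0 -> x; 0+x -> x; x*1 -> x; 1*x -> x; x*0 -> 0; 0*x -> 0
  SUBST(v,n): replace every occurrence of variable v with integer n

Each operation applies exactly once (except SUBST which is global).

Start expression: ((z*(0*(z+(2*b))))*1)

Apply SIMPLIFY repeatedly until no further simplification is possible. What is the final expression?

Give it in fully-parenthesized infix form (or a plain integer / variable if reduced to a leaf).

Answer: 0

Derivation:
Start: ((z*(0*(z+(2*b))))*1)
Step 1: at root: ((z*(0*(z+(2*b))))*1) -> (z*(0*(z+(2*b)))); overall: ((z*(0*(z+(2*b))))*1) -> (z*(0*(z+(2*b))))
Step 2: at R: (0*(z+(2*b))) -> 0; overall: (z*(0*(z+(2*b)))) -> (z*0)
Step 3: at root: (z*0) -> 0; overall: (z*0) -> 0
Fixed point: 0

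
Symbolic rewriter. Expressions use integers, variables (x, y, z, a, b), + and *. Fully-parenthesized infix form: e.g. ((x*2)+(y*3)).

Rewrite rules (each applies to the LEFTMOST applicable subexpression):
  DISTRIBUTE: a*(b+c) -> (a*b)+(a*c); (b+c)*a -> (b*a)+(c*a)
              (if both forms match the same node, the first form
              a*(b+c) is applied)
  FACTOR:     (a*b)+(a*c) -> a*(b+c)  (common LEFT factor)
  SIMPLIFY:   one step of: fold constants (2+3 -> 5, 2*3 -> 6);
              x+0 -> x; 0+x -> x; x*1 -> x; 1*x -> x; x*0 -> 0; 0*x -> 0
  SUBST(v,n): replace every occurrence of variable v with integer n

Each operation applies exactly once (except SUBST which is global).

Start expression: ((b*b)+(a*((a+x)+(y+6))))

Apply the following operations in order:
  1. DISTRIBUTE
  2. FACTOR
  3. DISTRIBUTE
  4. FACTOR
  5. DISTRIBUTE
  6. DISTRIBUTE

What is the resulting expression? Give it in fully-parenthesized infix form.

Answer: ((b*b)+(((a*a)+(a*x))+(a*(y+6))))

Derivation:
Start: ((b*b)+(a*((a+x)+(y+6))))
Apply DISTRIBUTE at R (target: (a*((a+x)+(y+6)))): ((b*b)+(a*((a+x)+(y+6)))) -> ((b*b)+((a*(a+x))+(a*(y+6))))
Apply FACTOR at R (target: ((a*(a+x))+(a*(y+6)))): ((b*b)+((a*(a+x))+(a*(y+6)))) -> ((b*b)+(a*((a+x)+(y+6))))
Apply DISTRIBUTE at R (target: (a*((a+x)+(y+6)))): ((b*b)+(a*((a+x)+(y+6)))) -> ((b*b)+((a*(a+x))+(a*(y+6))))
Apply FACTOR at R (target: ((a*(a+x))+(a*(y+6)))): ((b*b)+((a*(a+x))+(a*(y+6)))) -> ((b*b)+(a*((a+x)+(y+6))))
Apply DISTRIBUTE at R (target: (a*((a+x)+(y+6)))): ((b*b)+(a*((a+x)+(y+6)))) -> ((b*b)+((a*(a+x))+(a*(y+6))))
Apply DISTRIBUTE at RL (target: (a*(a+x))): ((b*b)+((a*(a+x))+(a*(y+6)))) -> ((b*b)+(((a*a)+(a*x))+(a*(y+6))))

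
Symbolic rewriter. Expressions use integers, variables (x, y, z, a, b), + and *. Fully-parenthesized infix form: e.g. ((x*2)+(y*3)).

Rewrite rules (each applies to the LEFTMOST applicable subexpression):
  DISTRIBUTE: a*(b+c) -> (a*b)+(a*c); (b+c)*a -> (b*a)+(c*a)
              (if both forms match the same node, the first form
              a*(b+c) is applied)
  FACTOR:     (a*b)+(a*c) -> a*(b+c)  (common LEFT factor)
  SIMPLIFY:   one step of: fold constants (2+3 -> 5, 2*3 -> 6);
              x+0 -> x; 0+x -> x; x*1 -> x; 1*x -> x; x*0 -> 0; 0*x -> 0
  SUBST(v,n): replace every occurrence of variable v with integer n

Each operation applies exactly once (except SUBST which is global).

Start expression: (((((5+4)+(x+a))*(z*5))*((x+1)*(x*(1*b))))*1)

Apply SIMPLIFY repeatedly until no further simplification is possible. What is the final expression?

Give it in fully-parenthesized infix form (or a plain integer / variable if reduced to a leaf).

Answer: (((9+(x+a))*(z*5))*((x+1)*(x*b)))

Derivation:
Start: (((((5+4)+(x+a))*(z*5))*((x+1)*(x*(1*b))))*1)
Step 1: at root: (((((5+4)+(x+a))*(z*5))*((x+1)*(x*(1*b))))*1) -> ((((5+4)+(x+a))*(z*5))*((x+1)*(x*(1*b)))); overall: (((((5+4)+(x+a))*(z*5))*((x+1)*(x*(1*b))))*1) -> ((((5+4)+(x+a))*(z*5))*((x+1)*(x*(1*b))))
Step 2: at LLL: (5+4) -> 9; overall: ((((5+4)+(x+a))*(z*5))*((x+1)*(x*(1*b)))) -> (((9+(x+a))*(z*5))*((x+1)*(x*(1*b))))
Step 3: at RRR: (1*b) -> b; overall: (((9+(x+a))*(z*5))*((x+1)*(x*(1*b)))) -> (((9+(x+a))*(z*5))*((x+1)*(x*b)))
Fixed point: (((9+(x+a))*(z*5))*((x+1)*(x*b)))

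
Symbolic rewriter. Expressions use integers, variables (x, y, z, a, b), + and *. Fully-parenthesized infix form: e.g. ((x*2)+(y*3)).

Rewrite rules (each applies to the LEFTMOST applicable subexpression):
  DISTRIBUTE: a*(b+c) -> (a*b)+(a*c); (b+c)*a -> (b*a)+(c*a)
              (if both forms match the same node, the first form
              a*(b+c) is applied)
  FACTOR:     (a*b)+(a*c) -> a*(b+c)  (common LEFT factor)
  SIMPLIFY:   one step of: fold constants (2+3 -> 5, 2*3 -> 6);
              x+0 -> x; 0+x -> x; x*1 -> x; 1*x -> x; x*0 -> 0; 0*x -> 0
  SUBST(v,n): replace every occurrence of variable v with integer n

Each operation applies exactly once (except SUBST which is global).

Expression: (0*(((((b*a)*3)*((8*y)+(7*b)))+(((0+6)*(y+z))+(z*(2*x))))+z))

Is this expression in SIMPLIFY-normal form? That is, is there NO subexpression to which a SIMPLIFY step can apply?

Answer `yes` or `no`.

Answer: no

Derivation:
Expression: (0*(((((b*a)*3)*((8*y)+(7*b)))+(((0+6)*(y+z))+(z*(2*x))))+z))
Scanning for simplifiable subexpressions (pre-order)...
  at root: (0*(((((b*a)*3)*((8*y)+(7*b)))+(((0+6)*(y+z))+(z*(2*x))))+z)) (SIMPLIFIABLE)
  at R: (((((b*a)*3)*((8*y)+(7*b)))+(((0+6)*(y+z))+(z*(2*x))))+z) (not simplifiable)
  at RL: ((((b*a)*3)*((8*y)+(7*b)))+(((0+6)*(y+z))+(z*(2*x)))) (not simplifiable)
  at RLL: (((b*a)*3)*((8*y)+(7*b))) (not simplifiable)
  at RLLL: ((b*a)*3) (not simplifiable)
  at RLLLL: (b*a) (not simplifiable)
  at RLLR: ((8*y)+(7*b)) (not simplifiable)
  at RLLRL: (8*y) (not simplifiable)
  at RLLRR: (7*b) (not simplifiable)
  at RLR: (((0+6)*(y+z))+(z*(2*x))) (not simplifiable)
  at RLRL: ((0+6)*(y+z)) (not simplifiable)
  at RLRLL: (0+6) (SIMPLIFIABLE)
  at RLRLR: (y+z) (not simplifiable)
  at RLRR: (z*(2*x)) (not simplifiable)
  at RLRRR: (2*x) (not simplifiable)
Found simplifiable subexpr at path root: (0*(((((b*a)*3)*((8*y)+(7*b)))+(((0+6)*(y+z))+(z*(2*x))))+z))
One SIMPLIFY step would give: 0
-> NOT in normal form.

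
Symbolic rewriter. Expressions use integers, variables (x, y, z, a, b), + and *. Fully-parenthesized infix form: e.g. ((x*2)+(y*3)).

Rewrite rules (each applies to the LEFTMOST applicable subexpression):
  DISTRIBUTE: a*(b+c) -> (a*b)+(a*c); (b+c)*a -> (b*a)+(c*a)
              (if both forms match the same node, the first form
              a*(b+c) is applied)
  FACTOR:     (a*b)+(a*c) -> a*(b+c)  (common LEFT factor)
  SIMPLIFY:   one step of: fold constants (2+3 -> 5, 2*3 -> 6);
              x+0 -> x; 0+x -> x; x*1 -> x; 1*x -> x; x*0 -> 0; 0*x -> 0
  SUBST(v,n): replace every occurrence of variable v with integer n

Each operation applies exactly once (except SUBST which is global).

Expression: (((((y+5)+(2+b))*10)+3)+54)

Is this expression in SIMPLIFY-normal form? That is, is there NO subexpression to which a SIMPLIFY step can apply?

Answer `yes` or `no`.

Expression: (((((y+5)+(2+b))*10)+3)+54)
Scanning for simplifiable subexpressions (pre-order)...
  at root: (((((y+5)+(2+b))*10)+3)+54) (not simplifiable)
  at L: ((((y+5)+(2+b))*10)+3) (not simplifiable)
  at LL: (((y+5)+(2+b))*10) (not simplifiable)
  at LLL: ((y+5)+(2+b)) (not simplifiable)
  at LLLL: (y+5) (not simplifiable)
  at LLLR: (2+b) (not simplifiable)
Result: no simplifiable subexpression found -> normal form.

Answer: yes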